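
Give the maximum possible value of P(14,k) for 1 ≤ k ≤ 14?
87,178,291,200

Reasoning: P(14,k) increases in k, so maximum at k = 14: 14! = 87,178,291,200.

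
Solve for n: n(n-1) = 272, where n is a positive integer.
n² − n − 272 = 0, so n = (1 ± √(1 + 4·272))/2 = (1 ± √1,089)/2 = (1 ± 33)/2, i.e. n = 17 or n = -16. Taking the positive root, n = 17 (check: 17×16 = 272).
Final answer: 17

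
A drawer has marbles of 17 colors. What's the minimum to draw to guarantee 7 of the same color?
103

Worst case: 6 of each = 102. One more: 103.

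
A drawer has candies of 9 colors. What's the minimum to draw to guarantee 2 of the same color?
Worst case: 1 of each = 9. One more: 10.
Final answer: 10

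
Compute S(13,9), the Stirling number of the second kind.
359,502

Working:
Using the Stirling recurrence: S(n,k) = k·S(n-1,k) + S(n-1,k-1)
S(13,9) = 9·S(12,9) + S(12,8)
         = 9·22275 + 159027
         = 200475 + 159027
         = 359,502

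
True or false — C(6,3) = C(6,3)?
True
Symmetry C(n,k) = C(n,n-k): C(6,3) = 20 and C(6,3) = 20. Both sides agree, so the statement holds.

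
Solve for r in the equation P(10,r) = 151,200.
6

P(10,r) = 10·9·…·(10−r+1), a product of r factors. Multiplying down from 10: 10 = 10; 10·9 = 90; 10·9·8 = 720; 10·9·8·7 = 5,040; 10·9·8·7·6 = 30,240; 10·9·8·7·6·5 = 151,200 ✓ (6 factors). So r = 6.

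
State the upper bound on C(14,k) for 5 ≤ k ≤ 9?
3,432

Explanation: C(14,k) is maximised at the centre of the row: C(14,7) = 3,432.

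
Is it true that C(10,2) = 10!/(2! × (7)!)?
False

The correct denominator is 2!×8!, giving C(10,2) = 45; the stated RHS is 10!/(2!×7!) = 360 ≠ 45, so the statement does not hold.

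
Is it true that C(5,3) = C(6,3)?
False
LHS = C(5,3) = 10; RHS = C(6,3) = 20. 10 ≠ 20, so the statement does not hold.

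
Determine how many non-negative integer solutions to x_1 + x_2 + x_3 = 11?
78

Solution: C(11+3-1, 3-1) = 78.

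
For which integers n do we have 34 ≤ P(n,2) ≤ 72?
P(6,2)=30; P(7,2)=42; P(8,2)=56; P(9,2)=72; P(10,2)=90. So valid n = 7, 8, 9.

Answer: 7, 8, 9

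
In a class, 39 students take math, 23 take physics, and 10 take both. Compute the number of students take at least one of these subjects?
52
|A∪B| = |A|+|B|-|A∩B| = 39+23-10 = 52.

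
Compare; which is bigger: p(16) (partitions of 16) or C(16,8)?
C(16,8)

Explanation: Pentagonal recurrence p(n) = p(n−1) + p(n−2) − p(n−5) − p(n−7) + …: p(16) = p(15) + p(14) − p(11) − p(9) + p(4) + p(1) = 176 + 135 − 56 − 30 + 5 + 1 = 231; C(16,8) = 12,870.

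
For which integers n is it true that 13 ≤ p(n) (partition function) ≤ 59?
7, 8, 9, 10, 11

Reasoning: Tabulating p(n) via p(n) = p(n−1) + p(n−2) − p(n−5) − p(n−7) + …: p(6)=11; p(7)=15; p(8)=22; p(9)=30; p(10)=42; p(11)=56; p(12)=77. So valid n = 7, 8, 9, 10, 11.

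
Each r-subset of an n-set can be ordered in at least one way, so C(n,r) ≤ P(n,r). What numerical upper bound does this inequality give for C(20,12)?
60,339,831,552,000

Explanation: P(20,12) = 20·19·18·17·16·15·14·13·12·11·10·9 = 60,339,831,552,000, so C(20,12) ≤ 60,339,831,552,000. (The bound is loose by a factor of 12! = 479,001,600: C(20,12) = 60,339,831,552,000/479,001,600 = 125,970.)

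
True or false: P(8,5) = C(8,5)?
False

P(8,5) = 6,720 and C(8,5) = 56; P(n,r) = r! × C(n,r) so P > C whenever r ≥ 2.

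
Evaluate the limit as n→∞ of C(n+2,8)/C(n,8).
Both numerator and denominator grow as n^8/8! for large n, so the ratio → 1.
Final answer: 1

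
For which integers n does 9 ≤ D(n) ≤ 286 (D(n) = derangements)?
4, 5, 6

Solution: Using D(n) = (n−1)[D(n−1) + D(n−2)] with D(1)=0, D(2)=1: D(3)=2; D(4)=9; D(5)=44; D(6)=265; D(7)=1,854. So valid n = 4, 5, 6.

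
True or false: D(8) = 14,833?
True
Derangements of 8 elements: D(8) = (8-1)·[D(7) + D(6)] = 7·[1,854 + 265] = 14,833.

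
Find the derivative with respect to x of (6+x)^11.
11(6+x)^10

Solution: Using the power rule: d/dx (6+x)^11 = 11(6+x)^{10}.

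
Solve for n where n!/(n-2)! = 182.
14

Solution: n!/(n-2)! = n×(n-1), a product of 2 consecutive integers ≈ (n−0.5)^2. 182^(1/2) + 0.5 ≈ 14.0; check n = 14: 14×13 = 182 ✓. So n = 14.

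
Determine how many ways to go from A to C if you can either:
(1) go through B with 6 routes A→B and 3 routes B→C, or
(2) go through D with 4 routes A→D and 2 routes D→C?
26

Reasoning: Route via B: 6×3=18. Route via D: 4×2=8. Total: 26.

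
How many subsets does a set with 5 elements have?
32

Working:
Each element can be included or excluded: 2^5 = 32.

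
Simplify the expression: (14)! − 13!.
80,951,270,400

(14)! − 13! = (14)·13! − 13! = (14−1)·13! = 13·13! = 80,951,270,400.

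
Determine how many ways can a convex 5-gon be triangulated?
5

Explanation: Using the Catalan number formula: C_n = C(2n, n) / (n+1)
C_3 = C(6, 3) / (3+1)
     = 20 / 4
     = 5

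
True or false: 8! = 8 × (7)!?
True

Solution: By definition n! = n × (n-1)!, so 8! = 8 × 7!.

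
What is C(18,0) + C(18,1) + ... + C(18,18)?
262,144

Explanation: Sum of binomial coefficients = 2^18 = 262,144.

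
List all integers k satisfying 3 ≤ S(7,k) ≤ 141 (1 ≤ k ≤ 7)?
2, 5, 6

Explanation: S(7,1)=1; S(7,2)=63; S(7,3)=301; S(7,4)=350; S(7,5)=140; S(7,6)=21; S(7,7)=1. So valid k = 2, 5, 6.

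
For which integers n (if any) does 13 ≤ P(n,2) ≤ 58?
5, 6, 7, 8
P(4,2)=12; P(5,2)=20; P(6,2)=30; P(7,2)=42; P(8,2)=56; P(9,2)=72. So valid n = 5, 6, 7, 8.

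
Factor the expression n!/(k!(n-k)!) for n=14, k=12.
This is the binomial coefficient C(14,12) = 91.

Answer: C(14,12) = 91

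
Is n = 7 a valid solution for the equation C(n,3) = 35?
Yes

Solution: C(7,3) = 7·6·5/3! = 210/6 = 35, which equals 35.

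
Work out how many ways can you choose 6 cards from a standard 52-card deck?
20,358,520

Explanation: C(52,6) = 20,358,520.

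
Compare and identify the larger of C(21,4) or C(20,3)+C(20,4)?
Equal
By Pascal's identity: C(21,4) = C(20,3)+C(20,4) = 5,985. Equal.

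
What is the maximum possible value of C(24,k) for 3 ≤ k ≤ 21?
2,704,156

C(24,k) is maximised at the centre of the row: C(24,12) = 2,704,156.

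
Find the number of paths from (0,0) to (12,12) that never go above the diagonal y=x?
208,012
Counted by the Catalan number C_12: C_12 = C(24,12)/(12+1) = 2,704,156/13 = 208,012.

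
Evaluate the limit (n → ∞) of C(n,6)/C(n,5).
∞

Reasoning: C(n,6)/C(n,5) = (n-5)/6 → ∞ as n → ∞.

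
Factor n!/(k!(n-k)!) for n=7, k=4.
C(7,4) = 35

Explanation: This is the binomial coefficient C(7,4) = 35.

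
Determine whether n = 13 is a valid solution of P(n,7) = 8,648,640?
Yes

P(13,7) = 13·12·11·10·9·8·7 = 8,648,640, which equals 8,648,640.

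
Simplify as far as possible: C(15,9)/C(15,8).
7/9

Reasoning: C(n,k+1)/C(n,k) = (n−k)/(k+1). Here (15−8)/(8+1) = 7/9 = 7/9.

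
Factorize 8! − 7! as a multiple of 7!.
7 × 7! = 35,280

Explanation: 8! − 7! = 8·7! − 7! = (8 − 1)·7! = 7 × 7! = 35,280.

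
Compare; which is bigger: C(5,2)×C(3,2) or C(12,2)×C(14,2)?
C(12,2)×C(14,2)

Explanation: C(5,2)×C(3,2)=30, C(12,2)×C(14,2)=6,006.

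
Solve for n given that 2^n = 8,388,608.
23

Solution: 8,388,608 = 1,024 × 1,024 × 8 = 2^10 × 2^10 × 2^3 = 2^23, so n = 23.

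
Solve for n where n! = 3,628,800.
10

Explanation: n! is strictly increasing. 8! = 40,320, 9! = 362,880, 10! = 3,628,800 ✓. So n = 10.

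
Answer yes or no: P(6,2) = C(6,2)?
No

Solution: P(6,2) = 30 but C(6,2) = 15; they differ by a factor of 2! = 2, so the statement does not hold.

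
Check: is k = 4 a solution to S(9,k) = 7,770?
S(9,4) = 4·S(8,4) + S(8,3) = 4·1,701 + 966 = 7,770, which equals 7,770.

Answer: Yes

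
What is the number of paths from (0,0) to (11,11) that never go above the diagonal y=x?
Counted by the Catalan number C_11: C_11 = C(22,11)/(11+1) = 705,432/12 = 58,786.

Answer: 58,786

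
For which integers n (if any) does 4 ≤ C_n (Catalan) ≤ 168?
3, 4, 5, 6

Solution: C_2=2; C_3=5; C_4=14; C_5=42; C_6=132; C_7=429. So valid n = 3, 4, 5, 6.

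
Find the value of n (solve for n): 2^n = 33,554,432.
25

Explanation: 33,554,432 = 1,024 × 1,024 × 32 = 2^10 × 2^10 × 2^5 = 2^25, so n = 25.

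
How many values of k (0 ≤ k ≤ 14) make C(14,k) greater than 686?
Row 14 is unimodal and symmetric about k=14/2. C(14,3)=364 ≤ 686; C(14,4)=1,001 > 686; by symmetry C(14,k) > 686 for k = 4..10. That's 10 - 4 + 1 = 7 values.

Answer: 7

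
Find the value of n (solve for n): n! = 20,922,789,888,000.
16
n! is strictly increasing. 14! = 87,178,291,200, 15! = 1,307,674,368,000, 16! = 20,922,789,888,000 ✓. So n = 16.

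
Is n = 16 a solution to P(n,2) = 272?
P(16,2) = 16·15 = 240, which does not equal 272.

Answer: No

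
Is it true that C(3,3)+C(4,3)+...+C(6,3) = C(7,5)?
Hockey stick identity gives Σ = C(7,4) = 35; RHS C(7,5) = 21.

Answer: False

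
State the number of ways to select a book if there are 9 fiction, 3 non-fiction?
By the addition principle: 9 + 3 = 12.

Answer: 12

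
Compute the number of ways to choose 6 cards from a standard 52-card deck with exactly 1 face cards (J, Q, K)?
7,896,096

Working:
12 face cards and 40 non-face cards: C(12,1) × C(40,5) = 12 × 658,008 = 7,896,096.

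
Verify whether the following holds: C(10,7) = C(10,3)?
True

Explanation: Symmetry C(n,k) = C(n,n-k): C(10,7) = 120 and C(10,3) = 120. Both sides agree, so the statement holds.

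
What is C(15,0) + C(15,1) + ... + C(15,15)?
32,768

Solution: Sum of binomial coefficients = 2^15 = 32,768.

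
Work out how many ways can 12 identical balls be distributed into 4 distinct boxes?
455

Solution: C(12+4-1, 4-1) = C(15, 3) = 455.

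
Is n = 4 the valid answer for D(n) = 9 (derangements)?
Yes

Working:
D(4) = (4-1)·[D(3) + D(2)] = 3·[2 + 1] = 9, which equals 9.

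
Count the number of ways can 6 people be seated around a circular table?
120
Circular arrangements: (6-1)! = 120.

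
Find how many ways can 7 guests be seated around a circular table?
720

Working:
Circular arrangements: (7-1)! = 720.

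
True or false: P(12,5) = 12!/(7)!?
True

Explanation: Permutation formula P(n,k) = n!/(n-k)!: 12!/7! = 479,001,600/5,040 = 95,040 = P(12,5). The statement holds.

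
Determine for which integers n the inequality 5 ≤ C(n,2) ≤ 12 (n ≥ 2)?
4, 5

C(3,2)=3; C(4,2)=6; C(5,2)=10; C(6,2)=15. So valid n = 4, 5.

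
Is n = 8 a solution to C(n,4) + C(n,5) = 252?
No

Reasoning: C(8,4) + C(8,5) = 70 + 56 = 126, which does not equal 252.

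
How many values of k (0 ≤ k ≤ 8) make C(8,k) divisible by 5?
1
Checking C(8,k) mod 5 for k = 0..8: divisible at k = 4. That's 1 values.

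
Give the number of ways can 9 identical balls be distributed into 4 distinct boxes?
220

Reasoning: C(9+4-1, 4-1) = C(12, 3) = 220.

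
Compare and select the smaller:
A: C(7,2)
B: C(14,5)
A

Working:
A=C(7,2)=21, B=C(14,5)=2,002.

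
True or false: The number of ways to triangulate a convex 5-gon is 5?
True

Solution: Triangulations of a convex 5-gon are counted by the Catalan number C_3: C_3 = C(6,3)/(3+1) = 20/4 = 5.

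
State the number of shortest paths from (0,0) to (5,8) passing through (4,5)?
504

Reasoning: To (4,5): C(9,4)=126. From there: C(4,1)=4. Total: 504.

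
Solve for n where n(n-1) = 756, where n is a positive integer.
28
n² − n − 756 = 0, so n = (1 ± √(1 + 4·756))/2 = (1 ± √3,025)/2 = (1 ± 55)/2, i.e. n = 28 or n = -27. Taking the positive root, n = 28 (check: 28×27 = 756).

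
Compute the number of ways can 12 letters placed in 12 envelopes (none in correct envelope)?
176,214,841
Using D(n) = (n-1)[D(n-1) + D(n-2)]:
D(12) = (12-1) × [D(11) + D(10)]
      = 11 × [14684570 + 1334961]
      = 11 × 16019531
      = 176,214,841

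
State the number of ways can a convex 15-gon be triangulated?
Using the Catalan number formula: C_n = C(2n, n) / (n+1)
C_13 = C(26, 13) / (13+1)
     = 10400600 / 14
     = 742,900
Final answer: 742,900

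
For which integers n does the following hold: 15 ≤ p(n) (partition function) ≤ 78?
7, 8, 9, 10, 11, 12

Solution: Tabulating p(n) via p(n) = p(n−1) + p(n−2) − p(n−5) − p(n−7) + …: p(6)=11; p(7)=15; p(8)=22; p(9)=30; p(10)=42; p(11)=56; p(12)=77; p(13)=101. So valid n = 7, 8, 9, 10, 11, 12.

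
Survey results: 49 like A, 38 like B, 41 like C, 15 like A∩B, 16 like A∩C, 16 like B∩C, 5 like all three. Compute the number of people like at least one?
86

|A∪B∪C| = 49+38+41-15-16-16+5 = 86.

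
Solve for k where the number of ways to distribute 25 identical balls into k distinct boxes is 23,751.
5

Working:
Stars and bars: the count is C(25+k−1, k−1), increasing in k. k=3: C(27,2) = 351, k=4: C(28,3) = 3,276, k=5: C(29,4) = 23,751 ✓. So k = 5.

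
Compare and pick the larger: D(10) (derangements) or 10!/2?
10!/2

Working:
D(10) = (10-1)·[D(9) + D(8)] = 9·[133,496 + 14,833] = 1,334,961; 10!/2 = 3,628,800/2 = 1,814,400.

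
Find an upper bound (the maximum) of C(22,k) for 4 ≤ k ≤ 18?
705,432

Reasoning: C(22,k) is maximised at the centre of the row: C(22,11) = 705,432.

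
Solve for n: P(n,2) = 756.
P(n,2) = n(n−1) is increasing in n; n(n−1) ≈ (n−0.5)^2 = 756 gives n ≈ 28.0. Check: P(26,2) = 650, P(27,2) = 702, P(28,2) = 756 ✓. So n = 28.
Final answer: 28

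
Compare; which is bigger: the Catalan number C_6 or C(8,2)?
C_6 = C(12,6)/(6+1) = 924/7 = 132; C(8,2) = 28.

Answer: C_6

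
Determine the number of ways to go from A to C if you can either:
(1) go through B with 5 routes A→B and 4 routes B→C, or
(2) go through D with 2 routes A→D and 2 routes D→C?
24

Working:
Route via B: 5×4=20. Route via D: 2×2=4. Total: 24.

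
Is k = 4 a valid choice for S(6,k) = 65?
S(6,4) = 4·S(5,4) + S(5,3) = 4·10 + 25 = 65, which equals 65.

Answer: Yes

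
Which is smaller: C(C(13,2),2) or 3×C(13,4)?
3×C(13,4)

Reasoning: C(C(13,2),2)=3,003, 3×C(13,4)=2,145.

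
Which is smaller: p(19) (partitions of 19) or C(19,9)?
Pentagonal recurrence p(n) = p(n−1) + p(n−2) − p(n−5) − p(n−7) + …: p(19) = p(18) + p(17) − p(14) − p(12) + p(7) + p(4) = 385 + 297 − 135 − 77 + 15 + 5 = 490; C(19,9) = 92,378.
Final answer: p(19)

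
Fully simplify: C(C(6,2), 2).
C(6,2) = 15, then C(15, 2) = 105.
Final answer: 105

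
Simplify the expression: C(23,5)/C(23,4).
19/5

Working:
C(n,k+1)/C(n,k) = (n−k)/(k+1). Here (23−4)/(4+1) = 19/5 = 19/5.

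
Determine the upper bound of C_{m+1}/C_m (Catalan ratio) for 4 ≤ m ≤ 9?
38/11

Explanation: C_{m+1}/C_m = 2(2m+1)/(m+2), which increases with m. Maximum at m = 9: 2·19/11 = 38/11.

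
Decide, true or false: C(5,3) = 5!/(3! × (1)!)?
False

Solution: The correct denominator is 3!×2!, giving C(5,3) = 10; the stated RHS is 5!/(3!×1!) = 20 ≠ 10, so the statement does not hold.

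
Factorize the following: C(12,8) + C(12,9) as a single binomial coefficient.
C(13,9)

Explanation: By Pascal's identity: C(12,8) + C(12,9) = C(13,9) = 715.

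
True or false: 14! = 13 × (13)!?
False

Reasoning: 14! = 14 × 13! = 87,178,291,200, but 13 × 13! = 80,951,270,400.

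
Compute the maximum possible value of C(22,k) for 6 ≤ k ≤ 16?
705,432
C(22,k) is maximised at the centre of the row: C(22,11) = 705,432.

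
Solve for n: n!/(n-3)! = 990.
11

n!/(n-3)! = n×(n-1)×(n-2), a product of 3 consecutive integers ≈ (n−1)^3. 990^(1/3) + 1 ≈ 11.0; check n = 11: 11×10×9 = 990 ✓. So n = 11.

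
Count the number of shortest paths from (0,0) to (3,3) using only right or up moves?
20
Choose 3 rights from 6 moves: C(6,3) = 20.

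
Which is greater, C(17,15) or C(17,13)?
C(17,13)

Solution: C(17,15)=136, C(17,13)=2,380.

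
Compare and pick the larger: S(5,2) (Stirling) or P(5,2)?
P(5,2)

Working:
S(5,2) = 2·S(4,2) + S(4,1) = 2·7 + 1 = 15; P(5,2) = 20.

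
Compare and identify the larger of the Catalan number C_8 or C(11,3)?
C_8

Reasoning: C_8 = C(16,8)/(8+1) = 12,870/9 = 1,430; C(11,3) = 165.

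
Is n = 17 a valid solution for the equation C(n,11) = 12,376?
Yes

Working:
C(17,11) = 17·16·15·14·13·12·11·10·9·8·7/11! = 494,010,316,800/39,916,800 = 12,376, which equals 12,376.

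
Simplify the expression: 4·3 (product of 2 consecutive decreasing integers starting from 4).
12

Working:
This is P(4,2) = 4!/(2)! = 12.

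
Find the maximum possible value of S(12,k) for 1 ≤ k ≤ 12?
Row S(12,k) for k = 1..12 (via S(n,k) = k·S(n−1,k) + S(n−1,k−1)): 1, 2,047, 86,526, 611,501, 1,379,400, 1,323,652, 627,396, 159,027, 22,275, 1,705, 66, 1. The row is unimodal; maximum at k = 5: 1,379,400.
Final answer: 1,379,400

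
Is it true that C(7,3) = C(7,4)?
True
Symmetry C(n,k) = C(n,n-k): C(7,3) = 35 and C(7,4) = 35. Both sides agree, so the statement holds.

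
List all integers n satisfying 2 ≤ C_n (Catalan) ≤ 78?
2, 3, 4, 5

Reasoning: C_1=1; C_2=2; C_3=5; C_4=14; C_5=42; C_6=132. So valid n = 2, 3, 4, 5.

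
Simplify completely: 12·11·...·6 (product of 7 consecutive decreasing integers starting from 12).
This is P(12,7) = 12!/(5)! = 3,991,680.
Final answer: 3,991,680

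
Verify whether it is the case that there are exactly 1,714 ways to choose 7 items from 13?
False

Solution: C(13,7) = 1,716 ≠ 1714.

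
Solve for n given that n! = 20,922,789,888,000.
16

Solution: n! is strictly increasing. 14! = 87,178,291,200, 15! = 1,307,674,368,000, 16! = 20,922,789,888,000 ✓. So n = 16.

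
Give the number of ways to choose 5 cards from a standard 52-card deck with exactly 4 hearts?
27,885

Solution: 13 hearts and 39 non-hearts: C(13,4) × C(39,1) = 715 × 39 = 27,885.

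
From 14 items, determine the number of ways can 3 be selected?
364

C(14,3) = 14! / (3! × (14-3)!)
         = 14! / (3! × 11!)
         = 364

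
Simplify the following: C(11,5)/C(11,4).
7/5
C(n,k+1)/C(n,k) = (n−k)/(k+1). Here (11−4)/(4+1) = 7/5 = 7/5.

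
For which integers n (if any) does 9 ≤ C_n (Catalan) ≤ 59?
4, 5

Solution: C_3=5; C_4=14; C_5=42; C_6=132. So valid n = 4, 5.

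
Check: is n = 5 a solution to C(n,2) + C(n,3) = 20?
Yes

Working:
C(5,2) + C(5,3) = 10 + 10 = 20, which equals 20.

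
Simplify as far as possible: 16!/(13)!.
3,360

This equals 16×15×14 = 3,360.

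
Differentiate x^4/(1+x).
(4x^3(1+x) - x^4)/(1+x)²
Quotient rule: [4x^{3}(1+x) - x^4]/(1+x)².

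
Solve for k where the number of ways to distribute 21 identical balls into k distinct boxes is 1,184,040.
8

Reasoning: Stars and bars: the count is C(21+k−1, k−1), increasing in k. k=6: C(26,5) = 65,780, k=7: C(27,6) = 296,010, k=8: C(28,7) = 1,184,040 ✓. So k = 8.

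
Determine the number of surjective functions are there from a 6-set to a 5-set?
1,800

Explanation: Onto functions = 5! × S(6,5)
First compute S(6,5) via recurrence:
Using the Stirling recurrence: S(n,k) = k·S(n-1,k) + S(n-1,k-1)
S(6,5) = 5·S(5,5) + S(5,4)
         = 5·1 + 10
         = 5 + 10
         = 15
Then: 120 × 15 = 1,800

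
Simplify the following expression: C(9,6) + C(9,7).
120

Explanation: By Pascal's identity: C(10,7) = 120.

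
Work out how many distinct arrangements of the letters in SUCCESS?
420

Word has 7 letters (S=3, U=1, C=2, E=1). Arrangements: 7!/Π(k!) = 420.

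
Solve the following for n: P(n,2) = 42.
7
P(n,2) = n(n−1) is increasing in n; n(n−1) ≈ (n−0.5)^2 = 42 gives n ≈ 7.0. Check: P(5,2) = 20, P(6,2) = 30, P(7,2) = 42 ✓. So n = 7.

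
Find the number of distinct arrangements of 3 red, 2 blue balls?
10

Multinomial: 5!/(3! × 2!) = 10.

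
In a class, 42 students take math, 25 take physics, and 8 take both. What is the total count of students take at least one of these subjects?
|A∪B| = |A|+|B|-|A∩B| = 42+25-8 = 59.
Final answer: 59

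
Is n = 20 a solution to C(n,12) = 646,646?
C(20,12) = 20·19·18·17·16·15·14·13·12·11·10·9/12! = 60,339,831,552,000/479,001,600 = 125,970, which does not equal 646,646.
Final answer: No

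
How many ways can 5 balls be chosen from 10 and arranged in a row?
30,240
P(10,5) = 10!/(10-5)! = 30,240.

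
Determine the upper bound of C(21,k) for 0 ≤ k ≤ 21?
352,716

Working:
Maximum at k = 10 or k = 11: C(21,10) = 352,716.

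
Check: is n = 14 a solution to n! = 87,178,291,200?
Yes

Reasoning: 14! = 14·13! = 14·6,227,020,800 = 87,178,291,200, which equals 87,178,291,200.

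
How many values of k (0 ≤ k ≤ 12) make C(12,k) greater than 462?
5

Solution: Row 12 is unimodal and symmetric about k=12/2. C(12,3)=220 ≤ 462; C(12,4)=495 > 462; by symmetry C(12,k) > 462 for k = 4..8. That's 8 - 4 + 1 = 5 values.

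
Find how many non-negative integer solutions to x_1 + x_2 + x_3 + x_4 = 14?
680

Reasoning: C(14+4-1, 4-1) = 680.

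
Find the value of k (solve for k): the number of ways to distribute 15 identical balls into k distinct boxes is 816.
Stars and bars: the count is C(15+k−1, k−1), increasing in k. k=2: C(16,1) = 16, k=3: C(17,2) = 136, k=4: C(18,3) = 816 ✓. So k = 4.
Final answer: 4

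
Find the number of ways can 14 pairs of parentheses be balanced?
2,674,440

Using the Catalan number formula: C_n = C(2n, n) / (n+1)
C_14 = C(28, 14) / (14+1)
     = 40116600 / 15
     = 2,674,440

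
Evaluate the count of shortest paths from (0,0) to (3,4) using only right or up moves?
35

Explanation: Choose 3 rights from 7 moves: C(7,3) = 35.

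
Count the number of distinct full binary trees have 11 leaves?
16,796

Reasoning: Using the Catalan number formula: C_n = C(2n, n) / (n+1)
C_10 = C(20, 10) / (10+1)
     = 184756 / 11
     = 16,796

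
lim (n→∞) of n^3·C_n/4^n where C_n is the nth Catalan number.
∞

Explanation: C_n ~ 4^n/(n^(3/2)√π), so n^3·C_n/4^n ~ n^(3 − 3/2)/√π → ∞.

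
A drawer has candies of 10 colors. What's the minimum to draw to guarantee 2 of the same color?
Worst case: 1 of each = 10. One more: 11.
Final answer: 11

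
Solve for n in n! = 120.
5

Solution: n! is strictly increasing. 3! = 6, 4! = 24, 5! = 120 ✓. So n = 5.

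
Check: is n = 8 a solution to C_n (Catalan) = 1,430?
Yes

C_8 = C(16,8)/(8+1) = 12,870/9 = 1,430, which equals 1,430.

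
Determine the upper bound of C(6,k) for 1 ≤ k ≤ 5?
C(6,k) is maximised at the centre of the row: C(6,3) = 20.
Final answer: 20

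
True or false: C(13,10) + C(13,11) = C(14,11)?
Pascal's identity C(n,k) + C(n,k+1) = C(n+1,k+1): 286 + 78 = 364 = C(14,11).
Final answer: True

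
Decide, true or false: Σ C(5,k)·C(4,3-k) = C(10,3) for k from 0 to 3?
False

Reasoning: Vandermonde's identity gives C(9,3) = 84; RHS C(10,3) = 120.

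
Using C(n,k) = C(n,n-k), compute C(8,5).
56
C(8,5) = C(8,3) = 56.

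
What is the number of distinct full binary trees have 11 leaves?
Using the Catalan number formula: C_n = C(2n, n) / (n+1)
C_10 = C(20, 10) / (10+1)
     = 184756 / 11
     = 16,796

Answer: 16,796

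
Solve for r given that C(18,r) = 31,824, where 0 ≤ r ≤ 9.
7

Working:
C(18,r) is increasing for 0 ≤ r ≤ 9. Stepping up (C(18,r+1) = C(18,r)·(18−r)/(r+1)): C(18,1) = 18, C(18,2) = 153, C(18,3) = 816, C(18,4) = 3,060, C(18,5) = 8,568, C(18,6) = 18,564, C(18,7) = 31,824 ✓. So r = 7.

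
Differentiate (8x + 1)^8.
Chain rule: 8(8x+1)^{7} × 8 = 64(8x+1)^{7}.
Final answer: 64(8x + 1)^7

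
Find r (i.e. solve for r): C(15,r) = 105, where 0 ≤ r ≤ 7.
C(15,r) is increasing for 0 ≤ r ≤ 7. Stepping up (C(15,r+1) = C(15,r)·(15−r)/(r+1)): C(15,1) = 15, C(15,2) = 105 ✓. So r = 2.
Final answer: 2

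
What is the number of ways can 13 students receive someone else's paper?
2,290,792,932

Working:
Using D(n) = (n-1)[D(n-1) + D(n-2)]:
D(13) = (13-1) × [D(12) + D(11)]
      = 12 × [176214841 + 14684570]
      = 12 × 190899411
      = 2,290,792,932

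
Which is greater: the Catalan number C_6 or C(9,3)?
C_6

Working:
C_6 = C(12,6)/(6+1) = 924/7 = 132; C(9,3) = 84.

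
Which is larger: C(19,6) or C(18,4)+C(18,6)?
C(19,6)

Working:
C(19,6)=27,132; C(18,4)+C(18,6)=3,060+18,564=21,624.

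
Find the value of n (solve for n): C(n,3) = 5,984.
34
C(n,3) = n(n−1)(n−2)/3! is increasing in n, and n(n−1)(n−2) = 3!·5,984 = 35,904 ≈ (n−1)^3 gives n ≈ 34.0. Check: C(32,3) = 4,960, C(33,3) = 5,456, C(34,3) = 5,984 ✓. So n = 34.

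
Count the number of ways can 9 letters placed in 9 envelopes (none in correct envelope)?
133,496

Working:
Using D(n) = (n-1)[D(n-1) + D(n-2)]:
D(9) = (9-1) × [D(8) + D(7)]
      = 8 × [14833 + 1854]
      = 8 × 16687
      = 133,496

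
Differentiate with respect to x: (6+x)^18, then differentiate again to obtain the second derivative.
First derivative: 18(6+x)^{17}. Second derivative: 18·17·(6+x)^{16} = 306(6+x)^{16}.
Final answer: 306(6+x)^16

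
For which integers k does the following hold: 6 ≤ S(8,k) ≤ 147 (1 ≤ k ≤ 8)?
2, 7

S(8,1)=1; S(8,2)=127; S(8,3)=966; S(8,4)=1,701; S(8,5)=1,050; S(8,6)=266; S(8,7)=28; S(8,8)=1. So valid k = 2, 7.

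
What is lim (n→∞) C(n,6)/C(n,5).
∞

Reasoning: C(n,6)/C(n,5) = (n-5)/6 → ∞ as n → ∞.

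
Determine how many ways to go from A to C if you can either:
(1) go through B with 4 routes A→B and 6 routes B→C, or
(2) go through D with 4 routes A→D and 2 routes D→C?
32

Solution: Route via B: 4×6=24. Route via D: 4×2=8. Total: 32.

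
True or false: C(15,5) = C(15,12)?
False

Working:
C(15,5) = 3,003 but C(15,12) = 455; symmetry gives C(15,5) = C(15,10), not C(15,12).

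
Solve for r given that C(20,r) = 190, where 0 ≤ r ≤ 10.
2

Solution: C(20,r) is increasing for 0 ≤ r ≤ 10. Stepping up (C(20,r+1) = C(20,r)·(20−r)/(r+1)): C(20,1) = 20, C(20,2) = 190 ✓. So r = 2.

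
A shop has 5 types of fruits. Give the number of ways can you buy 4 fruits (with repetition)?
70

Working:
Stars and bars: C(4+5-1, 4) = C(8, 4) = 70.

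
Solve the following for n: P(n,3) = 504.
9

Working:
P(n,3) = n(n−1)(n−2) is increasing in n; n(n−1)(n−2) ≈ (n−1)^3 = 504 gives n ≈ 9.0. Check: P(7,3) = 210, P(8,3) = 336, P(9,3) = 504 ✓. So n = 9.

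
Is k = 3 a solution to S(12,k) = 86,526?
Yes

Solution: S(12,3) = 3·S(11,3) + S(11,2) = 3·28,501 + 1,023 = 86,526, which equals 86,526.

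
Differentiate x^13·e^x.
(13x^12 + x^13)e^x

Reasoning: Product rule: d/dx[x^13]·e^x + x^13·d/dx[e^x] = 13x^{12}e^x + x^13e^x.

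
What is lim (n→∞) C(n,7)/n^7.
1/5040

Working:
C(n,7) ≈ n^7/7! for large n. Limit = 1/7! = 1/5040.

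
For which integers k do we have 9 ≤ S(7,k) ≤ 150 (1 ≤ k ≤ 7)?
2, 5, 6

Reasoning: S(7,1)=1; S(7,2)=63; S(7,3)=301; S(7,4)=350; S(7,5)=140; S(7,6)=21; S(7,7)=1. So valid k = 2, 5, 6.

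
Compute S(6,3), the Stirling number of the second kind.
90

Working:
Using the Stirling recurrence: S(n,k) = k·S(n-1,k) + S(n-1,k-1)
S(6,3) = 3·S(5,3) + S(5,2)
         = 3·25 + 15
         = 75 + 15
         = 90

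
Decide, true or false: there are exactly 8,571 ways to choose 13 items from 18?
False

Solution: C(18,13) = 8,568 ≠ 8571.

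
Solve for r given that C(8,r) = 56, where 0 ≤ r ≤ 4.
C(8,r) is increasing for 0 ≤ r ≤ 4. Stepping up (C(8,r+1) = C(8,r)·(8−r)/(r+1)): C(8,1) = 8, C(8,2) = 28, C(8,3) = 56 ✓. So r = 3.

Answer: 3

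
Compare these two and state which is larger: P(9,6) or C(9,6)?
P(9,6)=60,480, C(9,6)=84.

Answer: P(9,6)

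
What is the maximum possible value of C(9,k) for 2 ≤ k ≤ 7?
126
C(9,k) is maximised at the centre of the row: C(9,4) = 126.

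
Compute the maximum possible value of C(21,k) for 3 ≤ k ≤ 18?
C(21,k) is maximised at the centre of the row: C(21,10) = 352,716.
Final answer: 352,716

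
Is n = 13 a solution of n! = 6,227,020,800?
Yes

Explanation: 13! = 13·12! = 13·479,001,600 = 6,227,020,800, which equals 6,227,020,800.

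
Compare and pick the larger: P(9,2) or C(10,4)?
C(10,4)

Solution: P(9,2)=72, C(10,4)=210.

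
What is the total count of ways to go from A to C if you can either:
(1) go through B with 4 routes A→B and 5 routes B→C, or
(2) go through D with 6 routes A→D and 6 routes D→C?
56

Reasoning: Route via B: 4×5=20. Route via D: 6×6=36. Total: 56.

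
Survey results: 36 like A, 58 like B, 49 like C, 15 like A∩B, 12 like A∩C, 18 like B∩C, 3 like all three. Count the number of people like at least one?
101

Solution: |A∪B∪C| = 36+58+49-15-12-18+3 = 101.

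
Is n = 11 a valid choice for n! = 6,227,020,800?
No

Explanation: 11! = 11·10! = 11·3,628,800 = 39,916,800, which does not equal 6,227,020,800.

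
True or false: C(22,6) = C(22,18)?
False

Working:
C(22,6) = 74,613 but C(22,18) = 7,315; symmetry gives C(22,6) = C(22,16), not C(22,18).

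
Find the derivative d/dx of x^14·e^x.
(14x^13 + x^14)e^x

Explanation: Product rule: d/dx[x^14]·e^x + x^14·d/dx[e^x] = 14x^{13}e^x + x^14e^x.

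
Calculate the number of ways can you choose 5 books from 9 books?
C(9,5) = 9! / (5! × (9-5)!)
         = 9! / (5! × 4!)
         = 126
Final answer: 126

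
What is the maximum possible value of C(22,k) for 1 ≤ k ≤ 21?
C(22,k) is maximised at the centre of the row: C(22,11) = 705,432.

Answer: 705,432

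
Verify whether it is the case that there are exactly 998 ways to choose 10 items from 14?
False

Explanation: C(14,10) = 1,001 ≠ 998.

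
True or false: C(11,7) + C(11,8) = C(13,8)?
False

Solution: Pascal's identity gives C(12,8) = 495, whereas C(13,8) = 1,287.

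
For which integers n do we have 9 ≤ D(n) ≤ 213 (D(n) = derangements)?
4, 5
Using D(n) = (n−1)[D(n−1) + D(n−2)] with D(1)=0, D(2)=1: D(3)=2; D(4)=9; D(5)=44; D(6)=265. So valid n = 4, 5.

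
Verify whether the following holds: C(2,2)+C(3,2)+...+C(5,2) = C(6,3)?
True

Hockey stick identity gives Σ = C(6,3) = 20; RHS C(6,3) = 20.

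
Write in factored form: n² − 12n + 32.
(n − 4)(n − 8)

Reasoning: Seek roots whose sum is 12 and product is 32: (4, 8). So n² − 12n + 32 = (n − 4)(n − 8).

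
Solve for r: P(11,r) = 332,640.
6

Working:
P(11,r) = 11·10·…·(11−r+1), a product of r factors. Multiplying down from 11: 11 = 11; 11·10 = 110; 11·10·9 = 990; 11·10·9·8 = 7,920; 11·10·9·8·7 = 55,440; 11·10·9·8·7·6 = 332,640 ✓ (6 factors). So r = 6.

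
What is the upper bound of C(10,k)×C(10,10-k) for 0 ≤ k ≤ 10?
C(10,k)·C(10,10-k) = C(10,k)², maximised at the centre k = 5: C(10,5)² = 63,504.
Final answer: 63,504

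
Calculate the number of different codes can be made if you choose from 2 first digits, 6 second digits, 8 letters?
96

Working:
By the multiplication principle: 2 × 6 × 8 = 96.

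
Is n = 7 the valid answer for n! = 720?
No

Working:
7! = 7·6! = 7·720 = 5,040, which does not equal 720.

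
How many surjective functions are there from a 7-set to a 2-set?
126

Working:
Onto functions = 2! × S(7,2)
First compute S(7,2) via recurrence:
Using the Stirling recurrence: S(n,k) = k·S(n-1,k) + S(n-1,k-1)
S(7,2) = 2·S(6,2) + S(6,1)
         = 2·31 + 1
         = 62 + 1
         = 63
Then: 2 × 63 = 126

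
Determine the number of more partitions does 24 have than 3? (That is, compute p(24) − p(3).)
Pentagonal recurrence p(n) = p(n−1) + p(n−2) − p(n−5) − p(n−7) + …: p(24) = p(23) + p(22) − p(19) − p(17) + p(12) + p(9) − p(2) = 1,255 + 1,002 − 490 − 297 + 77 + 30 − 2 = 1,575.
p(3) = p(2) + p(1) = 2 + 1 = 3.
Difference = 1,575 − 3 = 1,572.
Final answer: 1,572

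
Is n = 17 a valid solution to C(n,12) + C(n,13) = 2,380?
C(17,12) + C(17,13) = 6,188 + 2,380 = 8,568, which does not equal 2,380.
Final answer: No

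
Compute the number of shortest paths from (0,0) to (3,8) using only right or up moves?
165

Explanation: Choose 3 rights from 11 moves: C(11,3) = 165.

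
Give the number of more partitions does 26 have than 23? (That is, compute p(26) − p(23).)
Pentagonal recurrence p(n) = p(n−1) + p(n−2) − p(n−5) − p(n−7) + …: p(26) = p(25) + p(24) − p(21) − p(19) + p(14) + p(11) − p(4) − p(0) = 1,958 + 1,575 − 792 − 490 + 135 + 56 − 5 − 1 = 2,436.
p(23) = p(22) + p(21) − p(18) − p(16) + p(11) + p(8) − p(1) = 1,002 + 792 − 385 − 231 + 56 + 22 − 1 = 1,255.
Difference = 2,436 − 1,255 = 1,181.

Answer: 1,181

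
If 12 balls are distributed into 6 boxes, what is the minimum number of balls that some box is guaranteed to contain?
2

Working:
Pigeonhole: ⌈12/6⌉ = 2.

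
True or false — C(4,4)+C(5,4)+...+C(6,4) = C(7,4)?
False
Hockey stick identity gives Σ = C(7,5) = 21; RHS C(7,4) = 35.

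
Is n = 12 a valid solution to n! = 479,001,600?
Yes

12! = 12·11! = 12·39,916,800 = 479,001,600, which equals 479,001,600.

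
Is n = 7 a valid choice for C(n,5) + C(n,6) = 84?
C(7,5) + C(7,6) = 21 + 7 = 28, which does not equal 84.

Answer: No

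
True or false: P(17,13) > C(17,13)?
True
P(17,13) = 14,820,309,504,000 and C(17,13) = 2,380; P(n,r) = r! × C(n,r) so P > C whenever r ≥ 2.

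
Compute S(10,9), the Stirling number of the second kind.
Using the Stirling recurrence: S(n,k) = k·S(n-1,k) + S(n-1,k-1)
S(10,9) = 9·S(9,9) + S(9,8)
         = 9·1 + 36
         = 9 + 36
         = 45
Final answer: 45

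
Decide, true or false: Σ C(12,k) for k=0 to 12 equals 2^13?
False

Solution: Binomial theorem: Σ C(12,k) = (1+1)^12 = 2^12 = 4,096; RHS 2^13 = 8,192.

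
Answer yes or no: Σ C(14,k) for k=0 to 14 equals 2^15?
No

Binomial theorem: Σ C(14,k) = (1+1)^14 = 2^14 = 16,384; RHS 2^15 = 32,768.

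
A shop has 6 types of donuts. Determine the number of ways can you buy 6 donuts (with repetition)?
Stars and bars: C(6+6-1, 6) = C(11, 6) = 462.

Answer: 462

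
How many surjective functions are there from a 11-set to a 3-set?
171,006

Reasoning: Onto functions = 3! × S(11,3)
First compute S(11,3) via recurrence:
Using the Stirling recurrence: S(n,k) = k·S(n-1,k) + S(n-1,k-1)
S(11,3) = 3·S(10,3) + S(10,2)
         = 3·9330 + 511
         = 27990 + 511
         = 28,501
Then: 6 × 28501 = 171,006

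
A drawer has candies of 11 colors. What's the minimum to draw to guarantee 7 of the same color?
Worst case: 6 of each = 66. One more: 67.

Answer: 67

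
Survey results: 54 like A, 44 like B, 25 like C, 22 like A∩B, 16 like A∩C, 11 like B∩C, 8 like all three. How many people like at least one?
82
|A∪B∪C| = 54+44+25-22-16-11+8 = 82.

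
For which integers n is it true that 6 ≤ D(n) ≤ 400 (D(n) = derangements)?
4, 5, 6

Reasoning: Using D(n) = (n−1)[D(n−1) + D(n−2)] with D(1)=0, D(2)=1: D(3)=2; D(4)=9; D(5)=44; D(6)=265; D(7)=1,854. So valid n = 4, 5, 6.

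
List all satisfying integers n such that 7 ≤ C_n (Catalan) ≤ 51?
4, 5
C_3=5; C_4=14; C_5=42; C_6=132. So valid n = 4, 5.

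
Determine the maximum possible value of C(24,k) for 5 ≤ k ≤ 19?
2,704,156

Working:
C(24,k) is maximised at the centre of the row: C(24,12) = 2,704,156.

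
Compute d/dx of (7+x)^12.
Using the power rule: d/dx (7+x)^12 = 12(7+x)^{11}.
Final answer: 12(7+x)^11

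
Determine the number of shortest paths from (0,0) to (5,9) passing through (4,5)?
630

To (4,5): C(9,4)=126. From there: C(5,1)=5. Total: 630.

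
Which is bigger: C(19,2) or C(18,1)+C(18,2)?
Equal
By Pascal's identity: C(19,2) = C(18,1)+C(18,2) = 171. Equal.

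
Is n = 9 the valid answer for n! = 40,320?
No

Reasoning: 9! = 9·8! = 9·40,320 = 362,880, which does not equal 40,320.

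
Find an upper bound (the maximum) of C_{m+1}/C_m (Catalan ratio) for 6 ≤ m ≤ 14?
C_{m+1}/C_m = 2(2m+1)/(m+2), which increases with m. Maximum at m = 14: 2·29/16 = 29/8.
Final answer: 29/8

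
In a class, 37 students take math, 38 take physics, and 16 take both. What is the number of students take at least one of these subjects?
59

Working:
|A∪B| = |A|+|B|-|A∩B| = 37+38-16 = 59.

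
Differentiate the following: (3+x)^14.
14(3+x)^13

Explanation: Using the power rule: d/dx (3+x)^14 = 14(3+x)^{13}.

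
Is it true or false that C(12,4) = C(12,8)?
True

Symmetry C(n,k) = C(n,n-k): C(12,4) = 495 and C(12,8) = 495. Both sides agree, so the statement holds.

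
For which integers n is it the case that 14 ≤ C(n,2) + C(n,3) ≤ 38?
C(4,2)+C(4,3)=10; C(5,2)+C(5,3)=20; C(6,2)+C(6,3)=35; C(7,2)+C(7,3)=56. So valid n = 5, 6.
Final answer: 5, 6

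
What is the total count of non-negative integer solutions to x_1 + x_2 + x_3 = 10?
C(10+3-1, 3-1) = 66.

Answer: 66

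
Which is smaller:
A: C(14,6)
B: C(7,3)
B

Explanation: A=C(14,6)=3,003, B=C(7,3)=35.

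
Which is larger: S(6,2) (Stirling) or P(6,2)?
S(6,2)

Working:
S(6,2) = 2·S(5,2) + S(5,1) = 2·15 + 1 = 31; P(6,2) = 30.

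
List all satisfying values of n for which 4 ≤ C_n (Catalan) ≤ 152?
3, 4, 5, 6

Explanation: C_2=2; C_3=5; C_4=14; C_5=42; C_6=132; C_7=429. So valid n = 3, 4, 5, 6.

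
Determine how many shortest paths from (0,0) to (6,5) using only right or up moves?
Choose 6 rights from 11 moves: C(11,6) = 462.
Final answer: 462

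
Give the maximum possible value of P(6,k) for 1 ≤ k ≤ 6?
P(6,k) increases in k, so maximum at k = 6: 6! = 720.
Final answer: 720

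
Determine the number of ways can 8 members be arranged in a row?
40,320

Explanation: Arrangements of 8 distinct objects: 8! = 40,320.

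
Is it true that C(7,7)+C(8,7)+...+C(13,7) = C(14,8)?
True

Explanation: Hockey stick identity gives Σ = C(14,8) = 3,003; RHS C(14,8) = 3,003.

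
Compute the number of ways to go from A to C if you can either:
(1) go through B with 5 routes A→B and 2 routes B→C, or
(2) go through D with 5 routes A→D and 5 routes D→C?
Route via B: 5×2=10. Route via D: 5×5=25. Total: 35.
Final answer: 35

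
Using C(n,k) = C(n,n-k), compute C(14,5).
C(14,5) = C(14,9) = 2,002.

Answer: 2,002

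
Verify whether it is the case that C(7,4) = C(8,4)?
False
LHS = C(7,4) = 35; RHS = C(8,4) = 70. 35 ≠ 70, so the statement does not hold.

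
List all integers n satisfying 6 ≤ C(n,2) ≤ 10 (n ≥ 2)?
4, 5

Solution: C(3,2)=3; C(4,2)=6; C(5,2)=10; C(6,2)=15. So valid n = 4, 5.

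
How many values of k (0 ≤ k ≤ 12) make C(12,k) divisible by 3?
9

Working:
Checking C(12,k) mod 3 for k = 0..12: divisible at k = 1, 2, 4, 5, 6, 7, 8, 10, 11. That's 9 values.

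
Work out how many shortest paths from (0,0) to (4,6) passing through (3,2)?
50

Working:
To (3,2): C(5,3)=10. From there: C(5,1)=5. Total: 50.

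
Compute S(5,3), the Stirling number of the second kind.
25

Reasoning: Using the Stirling recurrence: S(n,k) = k·S(n-1,k) + S(n-1,k-1)
S(5,3) = 3·S(4,3) + S(4,2)
         = 3·6 + 7
         = 18 + 7
         = 25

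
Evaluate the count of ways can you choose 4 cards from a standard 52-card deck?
C(52,4) = 270,725.

Answer: 270,725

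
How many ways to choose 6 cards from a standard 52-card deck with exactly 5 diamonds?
13 diamonds and 39 non-diamonds: C(13,5) × C(39,1) = 1287 × 39 = 50,193.
Final answer: 50,193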